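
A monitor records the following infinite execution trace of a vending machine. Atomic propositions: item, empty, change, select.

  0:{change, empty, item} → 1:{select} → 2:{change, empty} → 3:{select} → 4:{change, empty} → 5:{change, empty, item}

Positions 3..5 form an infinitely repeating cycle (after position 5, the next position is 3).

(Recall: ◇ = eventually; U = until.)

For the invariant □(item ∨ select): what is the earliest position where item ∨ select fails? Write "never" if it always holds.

2

Check item ∨ select at each position in order: 0 ✓, 1 ✓.
At position 2 the labels are {change, empty}, so item ∨ select is false there. This is the first violation.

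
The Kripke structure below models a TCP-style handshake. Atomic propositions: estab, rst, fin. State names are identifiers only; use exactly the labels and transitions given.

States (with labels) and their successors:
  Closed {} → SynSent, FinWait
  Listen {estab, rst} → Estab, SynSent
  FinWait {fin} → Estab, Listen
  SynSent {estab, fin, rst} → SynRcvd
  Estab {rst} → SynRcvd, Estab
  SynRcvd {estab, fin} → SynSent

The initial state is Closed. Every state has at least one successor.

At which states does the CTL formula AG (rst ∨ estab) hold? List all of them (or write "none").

States satisfying rst ∨ estab: {Listen, SynSent, Estab, SynRcvd}.
States satisfying AG (rst ∨ estab): {Listen, SynSent, Estab, SynRcvd}.

{Listen, SynSent, Estab, SynRcvd}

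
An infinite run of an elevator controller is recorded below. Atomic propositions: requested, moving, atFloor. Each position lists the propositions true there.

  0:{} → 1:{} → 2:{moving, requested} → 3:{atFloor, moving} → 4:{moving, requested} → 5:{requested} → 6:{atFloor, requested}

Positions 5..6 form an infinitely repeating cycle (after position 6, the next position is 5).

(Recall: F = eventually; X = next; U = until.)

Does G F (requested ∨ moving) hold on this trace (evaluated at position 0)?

F (requested ∨ moving) holds at every position 0..6, and those are all positions ever visited, so G F (requested ∨ moving) holds.

Yes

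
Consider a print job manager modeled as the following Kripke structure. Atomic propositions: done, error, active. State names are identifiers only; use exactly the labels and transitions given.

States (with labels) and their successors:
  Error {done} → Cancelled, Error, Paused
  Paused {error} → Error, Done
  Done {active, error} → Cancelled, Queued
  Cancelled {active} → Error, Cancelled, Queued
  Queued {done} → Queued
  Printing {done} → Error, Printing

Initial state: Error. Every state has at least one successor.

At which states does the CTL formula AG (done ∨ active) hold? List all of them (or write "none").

{Queued}

States satisfying done ∨ active: {Error, Done, Cancelled, Queued, Printing}.
States satisfying AG (done ∨ active): {Queued}.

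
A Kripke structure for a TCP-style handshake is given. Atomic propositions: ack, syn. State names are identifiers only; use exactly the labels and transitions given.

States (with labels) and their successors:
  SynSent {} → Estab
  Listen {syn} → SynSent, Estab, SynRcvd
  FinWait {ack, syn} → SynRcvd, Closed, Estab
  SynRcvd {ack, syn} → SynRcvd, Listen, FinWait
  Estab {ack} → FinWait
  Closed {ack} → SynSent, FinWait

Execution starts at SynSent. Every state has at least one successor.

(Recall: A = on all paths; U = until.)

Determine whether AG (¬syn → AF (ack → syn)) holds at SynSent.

Holds

States satisfying ¬syn → AF (ack → syn): {SynSent, Listen, FinWait, SynRcvd, Estab, Closed}.
States satisfying AG (¬syn → AF (ack → syn)): {SynSent, Listen, FinWait, SynRcvd, Estab, Closed}.
Every state reachable from SynSent satisfies ¬syn → AF (ack → syn).
SynSent ∈ Sat(AG (¬syn → AF (ack → syn))).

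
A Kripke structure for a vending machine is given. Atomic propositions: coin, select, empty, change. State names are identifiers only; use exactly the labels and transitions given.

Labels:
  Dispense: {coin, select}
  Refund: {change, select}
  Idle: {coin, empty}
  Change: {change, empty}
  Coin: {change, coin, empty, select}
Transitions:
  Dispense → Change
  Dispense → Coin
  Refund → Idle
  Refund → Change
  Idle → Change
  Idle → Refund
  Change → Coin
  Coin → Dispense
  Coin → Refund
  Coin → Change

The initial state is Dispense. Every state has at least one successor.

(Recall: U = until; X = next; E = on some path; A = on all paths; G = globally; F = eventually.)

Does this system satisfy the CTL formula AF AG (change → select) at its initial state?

No

States satisfying AG (change → select): ∅.
States satisfying AF AG (change → select): ∅.
There is a path from Dispense along which AG (change → select) never holds.
Dispense ∉ Sat(AF AG (change → select)).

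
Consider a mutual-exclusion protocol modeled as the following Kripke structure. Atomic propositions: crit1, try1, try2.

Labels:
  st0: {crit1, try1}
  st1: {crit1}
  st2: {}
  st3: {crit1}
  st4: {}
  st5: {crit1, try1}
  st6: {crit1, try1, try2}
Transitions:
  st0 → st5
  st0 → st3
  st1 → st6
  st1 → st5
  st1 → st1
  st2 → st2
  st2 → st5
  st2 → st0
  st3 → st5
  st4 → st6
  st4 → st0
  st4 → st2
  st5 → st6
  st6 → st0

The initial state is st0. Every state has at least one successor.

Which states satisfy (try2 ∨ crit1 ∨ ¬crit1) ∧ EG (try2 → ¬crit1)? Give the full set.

{st1, st2, st4}

States satisfying try2 ∨ crit1: {st0, st1, st3, st5, st6}.
States satisfying ¬crit1: {st2, st4}.
States satisfying try2 ∨ crit1 ∨ ¬crit1: {st0, st1, st2, st3, st4, st5, st6}.
States satisfying try2 → ¬crit1: {st0, st1, st2, st3, st4, st5}.
States satisfying EG (try2 → ¬crit1): {st1, st2, st4}.
States satisfying (try2 ∨ crit1 ∨ ¬crit1) ∧ EG (try2 → ¬crit1): {st1, st2, st4}.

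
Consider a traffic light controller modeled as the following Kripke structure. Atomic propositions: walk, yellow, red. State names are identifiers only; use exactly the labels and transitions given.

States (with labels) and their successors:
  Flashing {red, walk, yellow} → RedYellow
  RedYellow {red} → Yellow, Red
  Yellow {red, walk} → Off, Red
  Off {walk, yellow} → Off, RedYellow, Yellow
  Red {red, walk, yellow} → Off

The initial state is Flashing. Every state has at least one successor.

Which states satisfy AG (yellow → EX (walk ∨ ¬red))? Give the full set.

States satisfying yellow → EX (walk ∨ ¬red): {RedYellow, Yellow, Off, Red}.
States satisfying AG (yellow → EX (walk ∨ ¬red)): {RedYellow, Yellow, Off, Red}.

{RedYellow, Yellow, Off, Red}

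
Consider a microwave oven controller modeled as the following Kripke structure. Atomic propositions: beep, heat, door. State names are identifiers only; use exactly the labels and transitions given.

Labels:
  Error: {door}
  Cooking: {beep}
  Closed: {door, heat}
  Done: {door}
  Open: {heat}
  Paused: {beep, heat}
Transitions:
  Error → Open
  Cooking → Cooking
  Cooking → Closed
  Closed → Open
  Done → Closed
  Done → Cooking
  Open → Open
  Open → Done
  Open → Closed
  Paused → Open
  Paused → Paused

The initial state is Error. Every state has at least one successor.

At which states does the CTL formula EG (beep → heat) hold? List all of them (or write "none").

{Error, Closed, Done, Open, Paused}

States satisfying beep → heat: {Error, Closed, Done, Open, Paused}.
States satisfying EG (beep → heat): {Error, Closed, Done, Open, Paused}.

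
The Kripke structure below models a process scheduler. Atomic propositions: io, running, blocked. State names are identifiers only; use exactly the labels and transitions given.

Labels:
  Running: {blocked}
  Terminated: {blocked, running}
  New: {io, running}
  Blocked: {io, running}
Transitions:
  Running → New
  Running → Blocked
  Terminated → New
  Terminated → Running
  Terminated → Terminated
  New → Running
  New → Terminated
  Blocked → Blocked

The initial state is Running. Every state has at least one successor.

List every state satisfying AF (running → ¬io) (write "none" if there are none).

{Running, Terminated, New}

States satisfying running → ¬io: {Running, Terminated}.
States satisfying AF (running → ¬io): {Running, Terminated, New}.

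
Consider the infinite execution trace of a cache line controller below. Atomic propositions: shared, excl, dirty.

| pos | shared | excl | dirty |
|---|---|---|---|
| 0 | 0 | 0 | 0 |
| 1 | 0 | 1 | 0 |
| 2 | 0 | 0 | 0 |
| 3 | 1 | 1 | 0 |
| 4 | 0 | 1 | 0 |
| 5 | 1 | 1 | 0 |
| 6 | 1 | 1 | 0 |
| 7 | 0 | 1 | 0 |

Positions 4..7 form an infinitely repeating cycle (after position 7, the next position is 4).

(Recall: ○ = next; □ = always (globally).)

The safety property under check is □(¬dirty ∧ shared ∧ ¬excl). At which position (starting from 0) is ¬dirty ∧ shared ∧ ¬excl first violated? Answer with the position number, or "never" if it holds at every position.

0

At position 0 the labels are {}, so ¬dirty ∧ shared ∧ ¬excl is false there. This is the first violation.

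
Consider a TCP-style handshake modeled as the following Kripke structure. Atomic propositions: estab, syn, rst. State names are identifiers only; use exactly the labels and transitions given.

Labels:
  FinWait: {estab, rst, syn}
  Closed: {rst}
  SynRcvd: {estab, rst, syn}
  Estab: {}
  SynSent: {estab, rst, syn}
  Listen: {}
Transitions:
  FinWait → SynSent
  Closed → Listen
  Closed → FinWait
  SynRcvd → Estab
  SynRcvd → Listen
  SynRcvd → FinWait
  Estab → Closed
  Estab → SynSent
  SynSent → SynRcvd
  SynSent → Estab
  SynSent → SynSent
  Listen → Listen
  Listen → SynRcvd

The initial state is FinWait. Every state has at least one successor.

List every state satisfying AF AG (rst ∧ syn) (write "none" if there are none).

States satisfying AG (rst ∧ syn): ∅.
States satisfying AF AG (rst ∧ syn): ∅.

none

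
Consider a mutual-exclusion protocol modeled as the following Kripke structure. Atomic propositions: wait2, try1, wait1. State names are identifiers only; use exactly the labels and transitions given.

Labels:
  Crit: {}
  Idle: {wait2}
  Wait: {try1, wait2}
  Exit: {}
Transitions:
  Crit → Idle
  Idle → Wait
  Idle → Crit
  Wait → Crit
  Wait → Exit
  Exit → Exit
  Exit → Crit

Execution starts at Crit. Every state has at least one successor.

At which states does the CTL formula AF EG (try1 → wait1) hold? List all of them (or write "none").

{Crit, Idle, Wait, Exit}

States satisfying EG (try1 → wait1): {Crit, Idle, Exit}.
States satisfying AF EG (try1 → wait1): {Crit, Idle, Wait, Exit}.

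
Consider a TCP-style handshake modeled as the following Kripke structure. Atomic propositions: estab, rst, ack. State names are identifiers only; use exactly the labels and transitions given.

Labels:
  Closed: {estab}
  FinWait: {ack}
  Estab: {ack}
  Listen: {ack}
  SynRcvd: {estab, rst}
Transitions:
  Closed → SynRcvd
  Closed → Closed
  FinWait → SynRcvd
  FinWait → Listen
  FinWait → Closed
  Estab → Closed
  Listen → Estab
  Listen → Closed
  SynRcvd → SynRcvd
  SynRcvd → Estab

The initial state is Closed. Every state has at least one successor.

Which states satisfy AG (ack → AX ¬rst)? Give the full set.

{Closed, Estab, Listen, SynRcvd}

States satisfying ack → AX ¬rst: {Closed, Estab, Listen, SynRcvd}.
States satisfying AG (ack → AX ¬rst): {Closed, Estab, Listen, SynRcvd}.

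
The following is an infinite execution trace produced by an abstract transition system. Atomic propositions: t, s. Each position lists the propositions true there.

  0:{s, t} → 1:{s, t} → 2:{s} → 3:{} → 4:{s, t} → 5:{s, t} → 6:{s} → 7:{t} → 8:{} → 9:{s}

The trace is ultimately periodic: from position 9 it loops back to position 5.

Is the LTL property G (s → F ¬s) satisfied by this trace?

Satisfied

s → F ¬s holds at every position 0..9, and those are all positions ever visited, so G (s → F ¬s) holds.
Positions where s holds: 0, 1, 2, 4, 5, 6, 9.
Check F ¬s at each: 0→ok, 1→ok, 2→ok, 4→ok, 5→ok, 6→ok, 9→ok.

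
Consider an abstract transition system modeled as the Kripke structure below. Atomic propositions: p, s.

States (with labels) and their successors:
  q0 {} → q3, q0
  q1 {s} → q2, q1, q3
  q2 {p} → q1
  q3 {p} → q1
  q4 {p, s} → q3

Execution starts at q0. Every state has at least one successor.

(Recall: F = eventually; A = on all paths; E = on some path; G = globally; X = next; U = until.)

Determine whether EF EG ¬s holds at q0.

States satisfying EG ¬s: {q0}.
States satisfying EF EG ¬s: {q0}.
Some path from q0 reaches a state where EG ¬s holds.
q0 ∈ Sat(EF EG ¬s).

Yes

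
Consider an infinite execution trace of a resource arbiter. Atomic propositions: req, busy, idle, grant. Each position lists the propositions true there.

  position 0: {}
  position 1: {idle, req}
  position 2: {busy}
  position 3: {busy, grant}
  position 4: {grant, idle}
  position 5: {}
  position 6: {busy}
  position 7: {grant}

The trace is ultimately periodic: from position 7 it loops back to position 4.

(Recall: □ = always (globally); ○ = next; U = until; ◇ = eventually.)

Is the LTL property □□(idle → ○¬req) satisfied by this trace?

Satisfied

□(idle → ○¬req) holds at every position 0..7, and those are all positions ever visited, so □□(idle → ○¬req) holds.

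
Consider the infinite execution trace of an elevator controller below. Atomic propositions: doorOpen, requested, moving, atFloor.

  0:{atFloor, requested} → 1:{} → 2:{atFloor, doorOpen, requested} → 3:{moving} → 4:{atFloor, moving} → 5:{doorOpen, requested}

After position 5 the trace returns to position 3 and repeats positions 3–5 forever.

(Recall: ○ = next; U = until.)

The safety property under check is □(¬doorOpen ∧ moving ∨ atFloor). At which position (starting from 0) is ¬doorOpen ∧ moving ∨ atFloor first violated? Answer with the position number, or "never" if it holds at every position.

1

Check ¬doorOpen ∧ moving ∨ atFloor at each position in order: 0 ✓.
At position 1 the labels are {}, so ¬doorOpen ∧ moving ∨ atFloor is false there. This is the first violation.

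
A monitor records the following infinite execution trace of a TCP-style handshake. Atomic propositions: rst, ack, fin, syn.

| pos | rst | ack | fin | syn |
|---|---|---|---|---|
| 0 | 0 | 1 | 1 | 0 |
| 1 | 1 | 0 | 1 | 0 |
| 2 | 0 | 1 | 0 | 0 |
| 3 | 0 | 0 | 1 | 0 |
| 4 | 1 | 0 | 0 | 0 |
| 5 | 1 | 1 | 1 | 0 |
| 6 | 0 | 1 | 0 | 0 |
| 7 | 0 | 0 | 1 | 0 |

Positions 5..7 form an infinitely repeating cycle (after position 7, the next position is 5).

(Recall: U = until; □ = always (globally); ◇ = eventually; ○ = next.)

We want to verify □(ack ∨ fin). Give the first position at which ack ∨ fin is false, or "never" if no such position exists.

Check ack ∨ fin at each position in order: 0 ✓, 1 ✓, 2 ✓, 3 ✓.
At position 4 the labels are {rst}, so ack ∨ fin is false there. This is the first violation.

4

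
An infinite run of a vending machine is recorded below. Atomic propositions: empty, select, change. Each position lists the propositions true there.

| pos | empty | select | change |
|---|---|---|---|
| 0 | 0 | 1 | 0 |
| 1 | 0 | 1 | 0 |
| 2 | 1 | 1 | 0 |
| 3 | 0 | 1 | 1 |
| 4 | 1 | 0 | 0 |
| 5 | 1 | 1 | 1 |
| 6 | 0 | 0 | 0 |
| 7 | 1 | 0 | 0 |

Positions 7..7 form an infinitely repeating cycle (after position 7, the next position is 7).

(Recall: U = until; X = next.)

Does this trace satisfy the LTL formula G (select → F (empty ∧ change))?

Satisfied

select → F (empty ∧ change) holds at every position 0..7, and those are all positions ever visited, so G (select → F (empty ∧ change)) holds.
Positions where select holds: 0, 1, 2, 3, 5.
Check F (empty ∧ change) at each: 0→ok, 1→ok, 2→ok, 3→ok, 5→ok.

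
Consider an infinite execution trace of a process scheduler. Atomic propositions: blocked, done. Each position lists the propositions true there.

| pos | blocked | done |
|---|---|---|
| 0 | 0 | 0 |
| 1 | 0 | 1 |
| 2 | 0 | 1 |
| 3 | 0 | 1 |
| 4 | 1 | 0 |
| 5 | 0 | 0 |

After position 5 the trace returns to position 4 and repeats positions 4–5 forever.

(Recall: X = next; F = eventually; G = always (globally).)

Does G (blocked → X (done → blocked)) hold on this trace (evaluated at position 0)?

Satisfied

blocked → X (done → blocked) holds at every position 0..5, and those are all positions ever visited, so G (blocked → X (done → blocked)) holds.
Positions where blocked holds: 4.
Check X (done → blocked) at each: 4→ok.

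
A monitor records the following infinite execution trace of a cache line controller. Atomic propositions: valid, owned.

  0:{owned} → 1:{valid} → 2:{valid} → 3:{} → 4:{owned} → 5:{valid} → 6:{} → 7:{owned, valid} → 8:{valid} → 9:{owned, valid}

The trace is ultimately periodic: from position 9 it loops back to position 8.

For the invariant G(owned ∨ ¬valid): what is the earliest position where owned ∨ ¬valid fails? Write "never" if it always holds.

1

Check owned ∨ ¬valid at each position in order: 0 ✓.
At position 1 the labels are {valid}, so owned ∨ ¬valid is false there. This is the first violation.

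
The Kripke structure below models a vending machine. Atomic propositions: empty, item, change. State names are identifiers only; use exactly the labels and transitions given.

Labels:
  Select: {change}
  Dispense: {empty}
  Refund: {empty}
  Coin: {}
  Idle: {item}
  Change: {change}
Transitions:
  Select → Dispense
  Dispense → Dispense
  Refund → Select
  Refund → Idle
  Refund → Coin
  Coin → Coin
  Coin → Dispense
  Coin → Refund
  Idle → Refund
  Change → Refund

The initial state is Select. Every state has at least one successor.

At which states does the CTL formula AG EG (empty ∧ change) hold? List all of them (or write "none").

none

States satisfying EG (empty ∧ change): ∅.
States satisfying AG EG (empty ∧ change): ∅.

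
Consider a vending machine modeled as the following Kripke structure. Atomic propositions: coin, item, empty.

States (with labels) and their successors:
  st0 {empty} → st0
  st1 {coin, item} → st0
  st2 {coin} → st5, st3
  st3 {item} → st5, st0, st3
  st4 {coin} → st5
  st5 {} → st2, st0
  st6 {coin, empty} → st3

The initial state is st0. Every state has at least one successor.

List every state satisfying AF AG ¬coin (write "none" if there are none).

{st0, st1}

States satisfying AG ¬coin: {st0}.
States satisfying AF AG ¬coin: {st0, st1}.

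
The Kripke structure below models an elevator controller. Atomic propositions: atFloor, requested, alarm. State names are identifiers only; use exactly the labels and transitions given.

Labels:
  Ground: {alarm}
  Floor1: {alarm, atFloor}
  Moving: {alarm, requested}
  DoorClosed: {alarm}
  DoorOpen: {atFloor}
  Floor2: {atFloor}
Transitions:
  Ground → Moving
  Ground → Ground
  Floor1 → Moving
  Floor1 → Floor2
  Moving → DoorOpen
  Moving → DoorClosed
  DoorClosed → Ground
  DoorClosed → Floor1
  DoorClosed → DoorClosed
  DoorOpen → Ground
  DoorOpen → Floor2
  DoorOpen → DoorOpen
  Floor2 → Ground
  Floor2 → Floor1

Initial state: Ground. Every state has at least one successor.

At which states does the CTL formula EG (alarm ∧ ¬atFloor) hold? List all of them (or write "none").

States satisfying alarm ∧ ¬atFloor: {Ground, Moving, DoorClosed}.
States satisfying EG (alarm ∧ ¬atFloor): {Ground, Moving, DoorClosed}.

{Ground, Moving, DoorClosed}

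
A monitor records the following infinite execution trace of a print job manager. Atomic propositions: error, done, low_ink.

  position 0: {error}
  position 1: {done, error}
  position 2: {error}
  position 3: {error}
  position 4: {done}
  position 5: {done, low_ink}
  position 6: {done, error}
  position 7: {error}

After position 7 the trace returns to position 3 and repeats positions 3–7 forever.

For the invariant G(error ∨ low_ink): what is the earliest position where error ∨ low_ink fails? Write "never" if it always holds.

Check error ∨ low_ink at each position in order: 0 ✓, 1 ✓, 2 ✓, 3 ✓.
At position 4 the labels are {done}, so error ∨ low_ink is false there. This is the first violation.

4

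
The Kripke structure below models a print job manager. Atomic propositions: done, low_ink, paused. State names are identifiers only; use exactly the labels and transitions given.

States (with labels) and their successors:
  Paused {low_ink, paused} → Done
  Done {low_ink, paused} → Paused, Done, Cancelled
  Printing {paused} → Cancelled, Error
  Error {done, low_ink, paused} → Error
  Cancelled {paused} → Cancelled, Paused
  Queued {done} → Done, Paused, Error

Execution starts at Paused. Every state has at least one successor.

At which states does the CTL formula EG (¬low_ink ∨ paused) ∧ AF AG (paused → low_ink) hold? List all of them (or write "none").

States satisfying ¬low_ink ∨ paused: {Paused, Done, Printing, Error, Cancelled, Queued}.
States satisfying EG (¬low_ink ∨ paused): {Paused, Done, Printing, Error, Cancelled, Queued}.
States satisfying AG (paused → low_ink): {Error}.
States satisfying AF AG (paused → low_ink): {Error}.
States satisfying EG (¬low_ink ∨ paused) ∧ AF AG (paused → low_ink): {Error}.

{Error}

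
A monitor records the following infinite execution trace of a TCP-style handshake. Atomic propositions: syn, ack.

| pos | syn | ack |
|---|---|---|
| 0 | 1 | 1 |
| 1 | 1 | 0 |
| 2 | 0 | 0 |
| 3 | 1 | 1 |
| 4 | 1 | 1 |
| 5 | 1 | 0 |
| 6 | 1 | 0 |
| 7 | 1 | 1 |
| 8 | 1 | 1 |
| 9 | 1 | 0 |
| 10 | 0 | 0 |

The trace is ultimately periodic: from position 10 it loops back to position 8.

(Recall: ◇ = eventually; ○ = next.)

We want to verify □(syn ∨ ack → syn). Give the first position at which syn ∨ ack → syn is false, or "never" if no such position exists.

syn ∨ ack → syn holds at every position 0..10, and those are all the positions the trace ever visits, so the invariant □(syn ∨ ack → syn) is never violated.

never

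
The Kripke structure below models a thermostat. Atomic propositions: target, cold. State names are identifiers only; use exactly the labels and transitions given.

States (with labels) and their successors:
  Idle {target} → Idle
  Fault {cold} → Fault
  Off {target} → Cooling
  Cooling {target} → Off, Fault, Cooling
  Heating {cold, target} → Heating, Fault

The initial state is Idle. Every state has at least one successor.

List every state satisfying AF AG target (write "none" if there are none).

States satisfying AG target: {Idle}.
States satisfying AF AG target: {Idle}.

{Idle}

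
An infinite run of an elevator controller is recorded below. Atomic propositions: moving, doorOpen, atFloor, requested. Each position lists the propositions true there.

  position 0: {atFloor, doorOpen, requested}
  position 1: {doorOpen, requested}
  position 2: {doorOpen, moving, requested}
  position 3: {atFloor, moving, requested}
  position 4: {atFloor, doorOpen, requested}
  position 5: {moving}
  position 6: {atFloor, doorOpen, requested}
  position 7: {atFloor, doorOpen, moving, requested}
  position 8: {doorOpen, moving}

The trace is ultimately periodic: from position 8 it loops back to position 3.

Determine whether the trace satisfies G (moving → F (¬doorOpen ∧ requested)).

Yes

moving → F (¬doorOpen ∧ requested) holds at every position 0..8, and those are all positions ever visited, so G (moving → F (¬doorOpen ∧ requested)) holds.
Positions where moving holds: 2, 3, 5, 7, 8.
Check F (¬doorOpen ∧ requested) at each: 2→ok, 3→ok, 5→ok, 7→ok, 8→ok.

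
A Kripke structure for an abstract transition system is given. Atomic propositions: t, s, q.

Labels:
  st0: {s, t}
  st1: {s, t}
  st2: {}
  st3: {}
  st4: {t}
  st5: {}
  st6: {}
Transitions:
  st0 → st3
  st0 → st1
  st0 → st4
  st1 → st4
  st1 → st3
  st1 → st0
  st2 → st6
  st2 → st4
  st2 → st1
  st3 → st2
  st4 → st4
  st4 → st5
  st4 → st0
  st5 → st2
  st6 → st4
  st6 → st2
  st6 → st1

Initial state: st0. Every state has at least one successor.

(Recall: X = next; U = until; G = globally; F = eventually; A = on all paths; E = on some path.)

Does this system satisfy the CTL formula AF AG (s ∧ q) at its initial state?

Violated

States satisfying AG (s ∧ q): ∅.
States satisfying AF AG (s ∧ q): ∅.
There is a path from st0 along which AG (s ∧ q) never holds.
st0 ∉ Sat(AF AG (s ∧ q)).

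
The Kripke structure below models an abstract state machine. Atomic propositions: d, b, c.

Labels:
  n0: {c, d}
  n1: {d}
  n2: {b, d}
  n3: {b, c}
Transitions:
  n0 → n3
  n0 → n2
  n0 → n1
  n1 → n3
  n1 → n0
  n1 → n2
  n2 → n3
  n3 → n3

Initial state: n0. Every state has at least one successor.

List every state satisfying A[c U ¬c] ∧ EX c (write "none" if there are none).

{n1, n2}

States satisfying c: {n0, n3}.
States satisfying ¬c: {n1, n2}.
States satisfying A[c U ¬c]: {n1, n2}.
States satisfying EX c: {n0, n1, n2, n3}.
States satisfying A[c U ¬c] ∧ EX c: {n1, n2}.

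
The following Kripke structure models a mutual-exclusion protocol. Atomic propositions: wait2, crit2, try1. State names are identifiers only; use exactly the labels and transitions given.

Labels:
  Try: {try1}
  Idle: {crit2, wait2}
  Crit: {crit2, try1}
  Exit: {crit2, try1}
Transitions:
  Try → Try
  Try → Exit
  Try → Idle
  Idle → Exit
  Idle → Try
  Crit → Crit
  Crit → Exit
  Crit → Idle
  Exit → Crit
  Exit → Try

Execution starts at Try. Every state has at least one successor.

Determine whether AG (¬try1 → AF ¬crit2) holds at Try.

States satisfying ¬try1 → AF ¬crit2: {Try, Crit, Exit}.
States satisfying AG (¬try1 → AF ¬crit2): ∅.
Idle is reachable from Try and violates ¬try1 → AF ¬crit2, so AG fails at Try.
Try ∉ Sat(AG (¬try1 → AF ¬crit2)).

Violated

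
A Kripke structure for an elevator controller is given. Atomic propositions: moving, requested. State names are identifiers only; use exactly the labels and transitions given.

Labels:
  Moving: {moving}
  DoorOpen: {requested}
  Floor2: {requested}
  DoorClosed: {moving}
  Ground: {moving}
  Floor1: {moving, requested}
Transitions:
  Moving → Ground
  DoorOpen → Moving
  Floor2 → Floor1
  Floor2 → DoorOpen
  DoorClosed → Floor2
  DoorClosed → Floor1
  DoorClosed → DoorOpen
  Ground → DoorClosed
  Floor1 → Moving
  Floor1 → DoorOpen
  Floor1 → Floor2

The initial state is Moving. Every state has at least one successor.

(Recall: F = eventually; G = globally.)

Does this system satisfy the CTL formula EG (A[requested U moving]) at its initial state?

Yes

States satisfying A[requested U moving]: {Moving, DoorOpen, Floor2, DoorClosed, Ground, Floor1}.
States satisfying EG (A[requested U moving]): {Moving, DoorOpen, Floor2, DoorClosed, Ground, Floor1}.
Moving ∈ Sat(EG (A[requested U moving])).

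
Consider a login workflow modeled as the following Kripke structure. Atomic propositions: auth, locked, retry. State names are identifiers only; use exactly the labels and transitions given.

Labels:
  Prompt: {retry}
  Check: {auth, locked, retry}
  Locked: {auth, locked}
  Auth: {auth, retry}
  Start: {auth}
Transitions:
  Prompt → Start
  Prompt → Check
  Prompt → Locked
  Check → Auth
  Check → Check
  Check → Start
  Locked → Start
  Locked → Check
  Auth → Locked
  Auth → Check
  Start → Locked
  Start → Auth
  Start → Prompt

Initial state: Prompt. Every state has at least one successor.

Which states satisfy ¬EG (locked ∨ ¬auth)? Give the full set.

{Auth, Start}

States satisfying locked ∨ ¬auth: {Prompt, Check, Locked}.
States satisfying EG (locked ∨ ¬auth): {Prompt, Check, Locked}.
States satisfying ¬EG (locked ∨ ¬auth): {Auth, Start}.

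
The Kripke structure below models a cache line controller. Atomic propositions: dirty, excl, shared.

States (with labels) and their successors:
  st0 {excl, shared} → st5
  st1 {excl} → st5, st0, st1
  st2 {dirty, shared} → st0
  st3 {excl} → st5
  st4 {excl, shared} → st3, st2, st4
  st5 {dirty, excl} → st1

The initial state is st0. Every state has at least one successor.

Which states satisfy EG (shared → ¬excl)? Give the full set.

{st1, st3, st5}

States satisfying shared → ¬excl: {st1, st2, st3, st5}.
States satisfying EG (shared → ¬excl): {st1, st3, st5}.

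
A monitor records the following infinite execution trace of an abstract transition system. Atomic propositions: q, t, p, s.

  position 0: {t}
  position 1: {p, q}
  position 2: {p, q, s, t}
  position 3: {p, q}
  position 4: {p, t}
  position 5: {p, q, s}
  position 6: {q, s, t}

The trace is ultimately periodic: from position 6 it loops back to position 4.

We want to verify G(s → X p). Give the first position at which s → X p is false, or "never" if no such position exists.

5

Check s → X p at each position in order: 0 ✓, 1 ✓, 2 ✓, 3 ✓, 4 ✓.
At position 5 the labels are {p, q, s} and the next position 6 has {q, s, t}, so s → X p is false there. This is the first violation.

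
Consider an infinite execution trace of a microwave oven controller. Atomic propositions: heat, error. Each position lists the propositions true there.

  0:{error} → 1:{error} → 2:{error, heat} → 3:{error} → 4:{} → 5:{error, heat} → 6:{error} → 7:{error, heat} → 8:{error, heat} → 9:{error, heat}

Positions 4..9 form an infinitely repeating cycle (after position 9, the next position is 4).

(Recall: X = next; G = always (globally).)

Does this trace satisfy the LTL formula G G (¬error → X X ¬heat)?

G (¬error → X X ¬heat) holds at every position 0..9, and those are all positions ever visited, so G G (¬error → X X ¬heat) holds.

Satisfied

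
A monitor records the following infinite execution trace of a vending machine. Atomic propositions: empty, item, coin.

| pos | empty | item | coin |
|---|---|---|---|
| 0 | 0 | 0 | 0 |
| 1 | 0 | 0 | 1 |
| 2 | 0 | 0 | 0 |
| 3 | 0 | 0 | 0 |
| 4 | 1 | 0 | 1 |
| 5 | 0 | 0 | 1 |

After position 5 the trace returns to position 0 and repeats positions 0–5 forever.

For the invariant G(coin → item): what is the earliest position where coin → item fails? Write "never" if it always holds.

Check coin → item at each position in order: 0 ✓.
At position 1 the labels are {coin}, so coin → item is false there. This is the first violation.

1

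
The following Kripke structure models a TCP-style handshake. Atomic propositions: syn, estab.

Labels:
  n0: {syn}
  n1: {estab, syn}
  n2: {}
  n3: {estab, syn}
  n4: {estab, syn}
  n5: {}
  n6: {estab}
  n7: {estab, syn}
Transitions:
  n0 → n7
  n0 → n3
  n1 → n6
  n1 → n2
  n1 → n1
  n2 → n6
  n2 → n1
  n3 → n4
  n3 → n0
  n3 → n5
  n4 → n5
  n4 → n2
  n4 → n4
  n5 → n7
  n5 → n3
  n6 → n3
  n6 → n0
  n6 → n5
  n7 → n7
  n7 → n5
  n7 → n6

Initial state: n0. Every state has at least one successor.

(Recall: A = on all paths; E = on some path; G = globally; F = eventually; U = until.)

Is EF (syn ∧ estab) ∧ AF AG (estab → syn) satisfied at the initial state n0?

Does not hold

States satisfying syn ∧ estab: {n1, n3, n4, n7}.
States satisfying EF (syn ∧ estab): {n0, n1, n2, n3, n4, n5, n6, n7}.
States satisfying AG (estab → syn): ∅.
States satisfying AF AG (estab → syn): ∅.
States satisfying EF (syn ∧ estab) ∧ AF AG (estab → syn): ∅.
n0 ∉ Sat(EF (syn ∧ estab) ∧ AF AG (estab → syn)).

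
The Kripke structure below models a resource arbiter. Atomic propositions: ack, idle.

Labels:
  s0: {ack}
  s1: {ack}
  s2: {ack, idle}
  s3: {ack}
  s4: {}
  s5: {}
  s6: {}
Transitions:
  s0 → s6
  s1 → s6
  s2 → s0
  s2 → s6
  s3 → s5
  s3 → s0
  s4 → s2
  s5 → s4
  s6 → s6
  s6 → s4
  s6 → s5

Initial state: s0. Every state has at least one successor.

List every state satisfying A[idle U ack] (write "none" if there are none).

{s0, s1, s2, s3}

States satisfying idle: {s2}.
States satisfying ack: {s0, s1, s2, s3}.
States satisfying A[idle U ack]: {s0, s1, s2, s3}.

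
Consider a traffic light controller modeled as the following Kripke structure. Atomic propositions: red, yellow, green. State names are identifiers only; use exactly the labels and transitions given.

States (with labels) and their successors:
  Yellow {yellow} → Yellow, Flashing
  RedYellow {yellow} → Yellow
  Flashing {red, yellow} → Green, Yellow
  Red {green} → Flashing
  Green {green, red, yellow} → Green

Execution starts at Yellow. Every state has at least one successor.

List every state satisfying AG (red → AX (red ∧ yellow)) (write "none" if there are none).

{Green}

States satisfying red → AX (red ∧ yellow): {Yellow, RedYellow, Red, Green}.
States satisfying AG (red → AX (red ∧ yellow)): {Green}.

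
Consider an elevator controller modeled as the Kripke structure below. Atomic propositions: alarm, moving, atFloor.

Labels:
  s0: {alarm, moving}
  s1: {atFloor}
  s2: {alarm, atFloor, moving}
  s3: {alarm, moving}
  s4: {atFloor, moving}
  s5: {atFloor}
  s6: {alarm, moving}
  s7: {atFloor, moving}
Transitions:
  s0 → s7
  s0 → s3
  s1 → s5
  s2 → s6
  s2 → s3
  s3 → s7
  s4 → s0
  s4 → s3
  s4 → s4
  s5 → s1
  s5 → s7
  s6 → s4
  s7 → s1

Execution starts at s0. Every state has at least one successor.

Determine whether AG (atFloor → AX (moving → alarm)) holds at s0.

Violated

States satisfying atFloor → AX (moving → alarm): {s0, s1, s2, s3, s6, s7}.
States satisfying AG (atFloor → AX (moving → alarm)): ∅.
s5 is reachable from s0 and violates atFloor → AX (moving → alarm), so AG fails at s0.
s0 ∉ Sat(AG (atFloor → AX (moving → alarm))).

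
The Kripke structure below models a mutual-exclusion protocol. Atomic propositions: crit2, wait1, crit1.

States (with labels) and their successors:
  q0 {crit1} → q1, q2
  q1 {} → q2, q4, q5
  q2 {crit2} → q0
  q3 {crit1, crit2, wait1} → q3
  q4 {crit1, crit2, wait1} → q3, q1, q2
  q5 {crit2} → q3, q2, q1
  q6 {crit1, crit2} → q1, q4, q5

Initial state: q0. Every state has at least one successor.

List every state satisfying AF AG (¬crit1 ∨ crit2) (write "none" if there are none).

{q3}

States satisfying AG (¬crit1 ∨ crit2): {q3}.
States satisfying AF AG (¬crit1 ∨ crit2): {q3}.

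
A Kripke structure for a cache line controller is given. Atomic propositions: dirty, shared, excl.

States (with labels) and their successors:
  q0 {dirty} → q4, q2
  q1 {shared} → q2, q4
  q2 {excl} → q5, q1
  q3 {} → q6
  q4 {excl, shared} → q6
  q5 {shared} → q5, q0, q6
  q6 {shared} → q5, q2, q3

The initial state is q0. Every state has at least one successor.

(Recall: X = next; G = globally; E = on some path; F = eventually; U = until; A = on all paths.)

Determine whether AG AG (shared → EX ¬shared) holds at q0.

States satisfying AG (shared → EX ¬shared): ∅.
States satisfying AG AG (shared → EX ¬shared): ∅.
q0 is reachable from q0 and violates AG (shared → EX ¬shared), so AG fails at q0.
q0 ∉ Sat(AG AG (shared → EX ¬shared)).

No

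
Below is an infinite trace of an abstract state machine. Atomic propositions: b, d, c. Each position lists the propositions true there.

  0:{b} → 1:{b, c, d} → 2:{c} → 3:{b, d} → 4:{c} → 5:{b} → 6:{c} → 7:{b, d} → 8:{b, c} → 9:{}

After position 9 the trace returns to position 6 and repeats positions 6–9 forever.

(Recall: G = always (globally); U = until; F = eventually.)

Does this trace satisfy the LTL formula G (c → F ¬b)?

Yes

c → F ¬b holds at every position 0..9, and those are all positions ever visited, so G (c → F ¬b) holds.
Positions where c holds: 1, 2, 4, 6, 8.
Check F ¬b at each: 1→ok, 2→ok, 4→ok, 6→ok, 8→ok.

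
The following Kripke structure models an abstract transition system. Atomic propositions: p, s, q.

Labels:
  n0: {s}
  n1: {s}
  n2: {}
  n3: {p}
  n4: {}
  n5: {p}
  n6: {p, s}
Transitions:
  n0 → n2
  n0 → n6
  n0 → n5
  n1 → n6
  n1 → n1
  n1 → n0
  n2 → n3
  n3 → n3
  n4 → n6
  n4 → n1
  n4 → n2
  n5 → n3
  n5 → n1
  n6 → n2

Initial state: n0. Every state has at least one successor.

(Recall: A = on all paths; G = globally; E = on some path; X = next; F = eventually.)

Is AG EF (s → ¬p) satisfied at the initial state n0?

Holds

States satisfying EF (s → ¬p): {n0, n1, n2, n3, n4, n5, n6}.
States satisfying AG EF (s → ¬p): {n0, n1, n2, n3, n4, n5, n6}.
Every state reachable from n0 satisfies EF (s → ¬p).
n0 ∈ Sat(AG EF (s → ¬p)).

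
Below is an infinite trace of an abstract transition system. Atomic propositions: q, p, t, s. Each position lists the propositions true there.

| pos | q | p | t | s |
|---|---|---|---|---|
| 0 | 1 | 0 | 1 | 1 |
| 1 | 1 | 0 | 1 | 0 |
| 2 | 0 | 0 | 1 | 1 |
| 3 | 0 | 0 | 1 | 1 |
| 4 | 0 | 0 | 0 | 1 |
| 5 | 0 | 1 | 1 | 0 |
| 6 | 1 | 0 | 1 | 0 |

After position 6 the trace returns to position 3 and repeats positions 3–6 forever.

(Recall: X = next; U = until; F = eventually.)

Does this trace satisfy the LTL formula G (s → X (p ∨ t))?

s → X (p ∨ t) must hold at every position from 0 onward. It fails at position 3, so G (s → X (p ∨ t)) is false.
Positions where s holds: 0, 2, 3, 4.
Check X (p ∨ t) at each: 0→ok, 2→ok, 3→fails, 4→ok.

Does not hold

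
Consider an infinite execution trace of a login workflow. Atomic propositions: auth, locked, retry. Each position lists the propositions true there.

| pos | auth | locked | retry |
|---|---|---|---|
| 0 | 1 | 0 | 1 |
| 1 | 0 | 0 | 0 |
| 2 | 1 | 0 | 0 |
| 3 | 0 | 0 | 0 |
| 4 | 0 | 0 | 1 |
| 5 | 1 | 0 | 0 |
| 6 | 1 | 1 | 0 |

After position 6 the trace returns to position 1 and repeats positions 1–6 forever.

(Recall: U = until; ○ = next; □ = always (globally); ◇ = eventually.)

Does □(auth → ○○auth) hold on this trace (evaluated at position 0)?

No

auth → ○○auth must hold at every position from 0 onward. It fails at position 2, so □(auth → ○○auth) is false.
Positions where auth holds: 0, 2, 5, 6.
Check ○○auth at each: 0→ok, 2→fails, 5→fails, 6→ok.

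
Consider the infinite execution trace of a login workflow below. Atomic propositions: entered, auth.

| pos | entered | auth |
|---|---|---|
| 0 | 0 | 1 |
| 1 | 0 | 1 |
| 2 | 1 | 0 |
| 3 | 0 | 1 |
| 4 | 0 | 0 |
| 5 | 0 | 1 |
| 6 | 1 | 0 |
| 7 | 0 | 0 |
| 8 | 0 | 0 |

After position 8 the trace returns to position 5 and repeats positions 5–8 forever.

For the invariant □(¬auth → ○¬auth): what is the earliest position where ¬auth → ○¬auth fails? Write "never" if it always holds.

Check ¬auth → ○¬auth at each position in order: 0 ✓, 1 ✓.
At position 2 the labels are {entered} and the next position 3 has {auth}, so ¬auth → ○¬auth is false there. This is the first violation.

2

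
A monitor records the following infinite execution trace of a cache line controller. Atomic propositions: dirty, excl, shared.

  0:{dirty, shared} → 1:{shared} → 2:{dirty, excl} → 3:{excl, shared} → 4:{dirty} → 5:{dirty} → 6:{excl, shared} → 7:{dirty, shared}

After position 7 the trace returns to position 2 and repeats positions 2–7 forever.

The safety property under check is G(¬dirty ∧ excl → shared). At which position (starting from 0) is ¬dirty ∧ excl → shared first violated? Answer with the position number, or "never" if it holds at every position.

¬dirty ∧ excl → shared holds at every position 0..7, and those are all the positions the trace ever visits, so the invariant G(¬dirty ∧ excl → shared) is never violated.

never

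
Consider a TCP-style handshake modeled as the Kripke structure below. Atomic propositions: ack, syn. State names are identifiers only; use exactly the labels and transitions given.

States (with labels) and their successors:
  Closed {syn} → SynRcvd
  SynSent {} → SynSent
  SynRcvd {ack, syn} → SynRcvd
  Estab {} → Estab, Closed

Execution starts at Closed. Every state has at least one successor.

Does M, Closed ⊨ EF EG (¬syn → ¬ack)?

Yes

States satisfying EG (¬syn → ¬ack): {Closed, SynSent, SynRcvd, Estab}.
States satisfying EF EG (¬syn → ¬ack): {Closed, SynSent, SynRcvd, Estab}.
Some path from Closed reaches a state where EG (¬syn → ¬ack) holds.
Closed ∈ Sat(EF EG (¬syn → ¬ack)).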